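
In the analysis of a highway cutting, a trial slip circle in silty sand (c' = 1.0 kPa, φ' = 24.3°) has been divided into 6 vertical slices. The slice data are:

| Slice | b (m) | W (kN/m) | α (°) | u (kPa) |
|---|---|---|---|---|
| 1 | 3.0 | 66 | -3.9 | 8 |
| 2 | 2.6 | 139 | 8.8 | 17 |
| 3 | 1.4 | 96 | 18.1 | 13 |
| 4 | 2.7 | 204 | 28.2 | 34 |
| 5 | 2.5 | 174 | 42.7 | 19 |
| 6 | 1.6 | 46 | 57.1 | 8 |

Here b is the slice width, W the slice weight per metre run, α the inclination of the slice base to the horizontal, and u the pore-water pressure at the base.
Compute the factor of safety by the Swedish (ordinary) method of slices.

FS = 0.58

Ordinary method of slices: FS = Σ[c'·Δl_i + (W_i cosα_i − u_i·Δl_i)·tanφ'] / Σ W_i sinα_i, with Δl_i = b_i / cosα_i.
Slice 1: Δl = 3.0/cos(-3.9°) = 3.007 m; N'_1 = 66·cos(-3.9°) − 8·3.007 = 41.8; c'Δl = 3.01; W sinα = -4.5
Slice 2: Δl = 2.6/cos8.8° = 2.631 m; N'_2 = 139·cos8.8° − 17·2.631 = 92.6; c'Δl = 2.63; W sinα = 21.3
Slice 3: Δl = 1.4/cos18.1° = 1.473 m; N'_3 = 96·cos18.1° − 13·1.473 = 72.1; c'Δl = 1.47; W sinα = 29.8
Slice 4: Δl = 2.7/cos28.2° = 3.064 m; N'_4 = 204·cos28.2° − 34·3.064 = 75.6; c'Δl = 3.06; W sinα = 96.4
Slice 5: Δl = 2.5/cos42.7° = 3.402 m; N'_5 = 174·cos42.7° − 19·3.402 = 63.2; c'Δl = 3.40; W sinα = 118.0
Slice 6: Δl = 1.6/cos57.1° = 2.946 m; N'_6 = 46·cos57.1° − 8·2.946 = 1.4; c'Δl = 2.95; W sinα = 38.6
Σc'Δl = 16.5 kN/m; ΣN' = 346.8 kN/m; ΣW sinα = 299.6 kN/m
Resisting = 16.5 + 346.8·tan24.3° = 16.5 + 156.6 = 173.1 kN/m
FS = 173.1 / 299.6 = 0.578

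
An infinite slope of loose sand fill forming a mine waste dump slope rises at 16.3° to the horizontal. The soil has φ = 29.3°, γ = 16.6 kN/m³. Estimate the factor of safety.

For a dry cohesionless infinite slope the factor of safety is FS = tanφ / tanβ.
FS = tan29.3° / tan16.3° = 0.5612 / 0.2924 = 1.919

FS = 1.92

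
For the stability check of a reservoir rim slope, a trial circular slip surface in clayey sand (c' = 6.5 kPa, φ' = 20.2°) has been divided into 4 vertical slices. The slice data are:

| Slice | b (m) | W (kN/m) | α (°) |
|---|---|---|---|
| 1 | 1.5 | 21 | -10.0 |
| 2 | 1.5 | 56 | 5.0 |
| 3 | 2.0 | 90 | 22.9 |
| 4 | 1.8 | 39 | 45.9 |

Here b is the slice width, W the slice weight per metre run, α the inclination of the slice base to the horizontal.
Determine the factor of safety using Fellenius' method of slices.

FS = 1.86

Ordinary method of slices: FS = Σ[c'·Δl_i + (W_i cosα_i)·tanφ'] / Σ W_i sinα_i, with Δl_i = b_i / cosα_i.
Slice 1: Δl = 1.5/cos(-10.0°) = 1.523 m; N'_1 = 21·cos(-10.0°) = 20.7; c'Δl = 9.90; W sinα = -3.6
Slice 2: Δl = 1.5/cos5.0° = 1.506 m; N'_2 = 56·cos5.0° = 55.8; c'Δl = 9.79; W sinα = 4.9
Slice 3: Δl = 2.0/cos22.9° = 2.171 m; N'_3 = 90·cos22.9° = 82.9; c'Δl = 14.11; W sinα = 35.0
Slice 4: Δl = 1.8/cos45.9° = 2.587 m; N'_4 = 39·cos45.9° = 27.1; c'Δl = 16.81; W sinα = 28.0
Σc'Δl = 50.6 kN/m; ΣN' = 186.5 kN/m; ΣW sinα = 64.3 kN/m
Resisting = 50.6 + 186.5·tan20.2° = 50.6 + 68.6 = 119.2 kN/m
FS = 119.2 / 64.3 = 1.855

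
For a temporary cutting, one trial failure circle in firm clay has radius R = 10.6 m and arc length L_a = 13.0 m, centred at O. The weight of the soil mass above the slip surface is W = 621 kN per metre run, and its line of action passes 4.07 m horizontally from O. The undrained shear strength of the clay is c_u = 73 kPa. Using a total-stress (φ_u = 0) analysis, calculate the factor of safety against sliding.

Taking moments about the centre O, the resisting moment is provided by the undrained shear strength acting along the arc:
M_R = c_u·L_a·R = 73·13.00·10.6 = 10059.4 kN·m/m
M_D = W·d = 621·4.07 = 2527.5 kN·m/m
FS = M_R / M_D = 10059.4 / 2527.5 = 3.980

FS = 3.98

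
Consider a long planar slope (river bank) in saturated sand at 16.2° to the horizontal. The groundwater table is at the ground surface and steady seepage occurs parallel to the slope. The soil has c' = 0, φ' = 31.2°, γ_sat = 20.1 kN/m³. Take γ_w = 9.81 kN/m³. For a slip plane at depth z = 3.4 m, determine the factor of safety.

With seepage parallel to the slope and the water table at the surface, the effective normal stress on the slip plane uses the buoyant unit weight γ' = γ_sat − γ_w while the driving shear stress uses γ_sat:
FS = [c' + γ' z cos²β tanφ'] / [γ_sat z sinβ cosβ]
(For c' = 0 this reduces to FS = (γ'/γ_sat)·tanφ'/tanβ.)
γ' = 20.1 − 9.81 = 10.29 kN/m³
Numerator = 0.0 + 10.29·3.4·cos²16.2°·tan31.2° = 0.0 + 10.29·3.4·0.9222·0.6056 = 19.539 kPa
Denominator = 20.1·3.4·sin16.2°·cos16.2° = 20.1·3.4·0.2790·0.9603 = 18.309 kPa
FS = 19.539 / 18.309 = 1.067

FS = 1.07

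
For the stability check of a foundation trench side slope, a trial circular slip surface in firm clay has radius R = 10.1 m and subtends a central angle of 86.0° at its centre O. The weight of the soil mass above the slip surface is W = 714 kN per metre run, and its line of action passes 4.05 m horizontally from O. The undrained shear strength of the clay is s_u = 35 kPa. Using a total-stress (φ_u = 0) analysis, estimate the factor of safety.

Taking moments about the centre O, the resisting moment is provided by the undrained shear strength acting along the arc:
Arc length L_a = R·θ = 10.1·(86.0°·π/180) = 10.1·1.5010 = 15.16 m
M_R = s_u·L_a·R = 35·15.16·10.1 = 5359.0 kN·m/m
M_D = W·d = 714·4.05 = 2891.7 kN·m/m
FS = M_R / M_D = 5359.0 / 2891.7 = 1.853

FS = 1.85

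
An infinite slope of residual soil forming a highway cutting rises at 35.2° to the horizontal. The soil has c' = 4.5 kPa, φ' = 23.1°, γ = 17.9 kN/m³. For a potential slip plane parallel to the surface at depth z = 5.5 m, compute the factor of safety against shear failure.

For an infinite slope with a slip plane parallel to the surface (no pore pressure): FS = [c' + γz cos²β tanφ'] / [γz sinβ cosβ].
γz = 17.9·5.5 = 98.45 kN/m²
Numerator = 4.5 + 98.45·cos²35.2°·tan23.1° = 4.5 + 98.45·0.6677·0.4265 = 32.539 kPa
Denominator = 98.45·sin35.2°·cos35.2° = 98.45·0.5764·0.8171 = 46.373 kPa
FS = 32.539 / 46.373 = 0.702

FS = 0.70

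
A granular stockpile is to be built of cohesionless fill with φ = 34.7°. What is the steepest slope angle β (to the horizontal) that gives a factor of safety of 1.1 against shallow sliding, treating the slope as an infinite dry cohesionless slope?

For an infinite dry cohesionless slope FS = tanφ/tanβ, so tanβ = tanφ / FS.
tanβ = tan34.7° / 1.1 = 0.6924 / 1.1 = 0.6295
β = arctan(0.6295) = 32.19°

β = 32.2°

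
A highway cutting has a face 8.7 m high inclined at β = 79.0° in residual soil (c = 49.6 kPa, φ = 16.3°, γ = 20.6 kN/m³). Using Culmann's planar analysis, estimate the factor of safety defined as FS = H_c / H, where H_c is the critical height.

H_c = (4c/γ) · sinβ cosφ / [1 − cos(β − φ)]
    = (4·49.6/20.6) · sin79.0°·cos16.3° / [1 − cos62.7°]
    = 9.631 · 0.9422 / 0.5414 = 16.76 m
FS = H_c / H = 16.76 / 8.7 = 1.927

FS = 1.93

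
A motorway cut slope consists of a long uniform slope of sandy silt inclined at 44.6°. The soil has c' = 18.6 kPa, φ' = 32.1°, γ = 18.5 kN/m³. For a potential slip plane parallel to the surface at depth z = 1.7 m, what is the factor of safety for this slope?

For an infinite slope with a slip plane parallel to the surface (no pore pressure): FS = [c' + γz cos²β tanφ'] / [γz sinβ cosβ].
γz = 18.5·1.7 = 31.45 kN/m²
Numerator = 18.6 + 31.45·cos²44.6°·tan32.1° = 18.6 + 31.45·0.5070·0.6273 = 28.602 kPa
Denominator = 31.45·sin44.6°·cos44.6° = 31.45·0.7022·0.7120 = 15.723 kPa
FS = 28.602 / 15.723 = 1.819

FS = 1.82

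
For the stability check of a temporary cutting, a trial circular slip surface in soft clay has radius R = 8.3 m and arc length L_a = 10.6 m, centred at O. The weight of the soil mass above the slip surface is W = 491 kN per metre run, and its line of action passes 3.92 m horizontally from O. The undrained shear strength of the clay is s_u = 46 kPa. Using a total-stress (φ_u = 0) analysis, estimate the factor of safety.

Taking moments about the centre O, the resisting moment is provided by the undrained shear strength acting along the arc:
M_R = s_u·L_a·R = 46·10.60·8.3 = 4047.1 kN·m/m
M_D = W·d = 491·3.92 = 1924.7 kN·m/m
FS = M_R / M_D = 4047.1 / 1924.7 = 2.103

FS = 2.10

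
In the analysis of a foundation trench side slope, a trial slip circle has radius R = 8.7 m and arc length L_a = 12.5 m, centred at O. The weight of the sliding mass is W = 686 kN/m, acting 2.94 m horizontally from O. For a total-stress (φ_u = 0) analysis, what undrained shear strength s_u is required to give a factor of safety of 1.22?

s_u = 22.6 kPa

FS = s_u·L_a·R / (W·d), so s_u = FS·W·d / (L_a·R).
s_u = 1.22·686·2.94 / (12.50·8.7) = 2460.5 / 108.75 = 22.63 kPa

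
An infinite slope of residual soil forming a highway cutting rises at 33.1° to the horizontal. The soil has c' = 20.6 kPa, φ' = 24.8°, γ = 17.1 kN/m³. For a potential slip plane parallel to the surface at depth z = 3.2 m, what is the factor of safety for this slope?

For an infinite slope with a slip plane parallel to the surface (no pore pressure): FS = [c' + γz cos²β tanφ'] / [γz sinβ cosβ].
γz = 17.1·3.2 = 54.72 kN/m²
Numerator = 20.6 + 54.72·cos²33.1°·tan24.8° = 20.6 + 54.72·0.7018·0.4621 = 38.344 kPa
Denominator = 54.72·sin33.1°·cos33.1° = 54.72·0.5461·0.8377 = 25.033 kPa
FS = 38.344 / 25.033 = 1.532

FS = 1.53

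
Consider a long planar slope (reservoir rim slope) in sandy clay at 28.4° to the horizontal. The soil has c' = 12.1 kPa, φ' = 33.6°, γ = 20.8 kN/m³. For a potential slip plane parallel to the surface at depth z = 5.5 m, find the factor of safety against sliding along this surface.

FS = 1.48

For an infinite slope with a slip plane parallel to the surface (no pore pressure): FS = [c' + γz cos²β tanφ'] / [γz sinβ cosβ].
γz = 20.8·5.5 = 114.40 kN/m²
Numerator = 12.1 + 114.40·cos²28.4°·tan33.6° = 12.1 + 114.40·0.7738·0.6644 = 70.913 kPa
Denominator = 114.40·sin28.4°·cos28.4° = 114.40·0.4756·0.8796 = 47.863 kPa
FS = 70.913 / 47.863 = 1.482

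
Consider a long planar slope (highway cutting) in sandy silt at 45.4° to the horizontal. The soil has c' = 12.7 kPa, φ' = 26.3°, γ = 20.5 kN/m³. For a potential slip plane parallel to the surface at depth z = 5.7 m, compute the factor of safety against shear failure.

For an infinite slope with a slip plane parallel to the surface (no pore pressure): FS = [c' + γz cos²β tanφ'] / [γz sinβ cosβ].
γz = 20.5·5.7 = 116.85 kN/m²
Numerator = 12.7 + 116.85·cos²45.4°·tan26.3° = 12.7 + 116.85·0.4930·0.4942 = 41.172 kPa
Denominator = 116.85·sin45.4°·cos45.4° = 116.85·0.7120·0.7022 = 58.419 kPa
FS = 41.172 / 58.419 = 0.705

FS = 0.70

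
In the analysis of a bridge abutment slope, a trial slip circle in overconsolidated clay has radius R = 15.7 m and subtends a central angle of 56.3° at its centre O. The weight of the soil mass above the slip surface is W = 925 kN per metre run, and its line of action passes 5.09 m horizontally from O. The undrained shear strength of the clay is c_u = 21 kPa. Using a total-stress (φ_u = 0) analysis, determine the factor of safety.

FS = 1.08

Taking moments about the centre O, the resisting moment is provided by the undrained shear strength acting along the arc:
Arc length L_a = R·θ = 15.7·(56.3°·π/180) = 15.7·0.9826 = 15.43 m
M_R = c_u·L_a·R = 21·15.43·15.7 = 5086.3 kN·m/m
M_D = W·d = 925·5.09 = 4708.2 kN·m/m
FS = M_R / M_D = 5086.3 / 4708.2 = 1.080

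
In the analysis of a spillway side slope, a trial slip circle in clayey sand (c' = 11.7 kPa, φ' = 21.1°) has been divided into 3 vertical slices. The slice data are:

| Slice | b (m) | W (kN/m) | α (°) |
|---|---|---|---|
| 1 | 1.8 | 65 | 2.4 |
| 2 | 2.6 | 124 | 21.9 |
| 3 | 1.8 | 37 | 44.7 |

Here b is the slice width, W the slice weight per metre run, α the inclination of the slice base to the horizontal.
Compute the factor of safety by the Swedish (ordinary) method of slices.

FS = 2.17

Ordinary method of slices: FS = Σ[c'·Δl_i + (W_i cosα_i)·tanφ'] / Σ W_i sinα_i, with Δl_i = b_i / cosα_i.
Slice 1: Δl = 1.8/cos2.4° = 1.802 m; N'_1 = 65·cos2.4° = 64.9; c'Δl = 21.08; W sinα = 2.7
Slice 2: Δl = 2.6/cos21.9° = 2.802 m; N'_2 = 124·cos21.9° = 115.1; c'Δl = 32.79; W sinα = 46.3
Slice 3: Δl = 1.8/cos44.7° = 2.532 m; N'_3 = 37·cos44.7° = 26.3; c'Δl = 29.63; W sinα = 26.0
Σc'Δl = 83.5 kN/m; ΣN' = 206.3 kN/m; ΣW sinα = 75.0 kN/m
Resisting = 83.5 + 206.3·tan21.1° = 83.5 + 79.6 = 163.1 kN/m
FS = 163.1 / 75.0 = 2.175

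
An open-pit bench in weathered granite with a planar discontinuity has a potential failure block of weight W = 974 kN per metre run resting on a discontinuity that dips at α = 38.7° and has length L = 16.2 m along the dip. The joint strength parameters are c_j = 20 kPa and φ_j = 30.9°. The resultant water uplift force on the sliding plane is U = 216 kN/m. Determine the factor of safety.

FS = 1.07

Resolving the block weight along and normal to the plane and applying the Mohr–Coulomb strength on the joint:
N' = W cosα − U = 974·cos38.7° − 216 = 544.1 kN/m
Driving force T = W sinα = 974·sin38.7° = 609.0 kN/m
Resisting force R = c_j·L + N'·tanφ_j = 20·16.2 + 544.1·tan30.9° = 324.0 + 325.7 = 649.7 kN/m
FS = R / T = 649.7 / 609.0 = 1.067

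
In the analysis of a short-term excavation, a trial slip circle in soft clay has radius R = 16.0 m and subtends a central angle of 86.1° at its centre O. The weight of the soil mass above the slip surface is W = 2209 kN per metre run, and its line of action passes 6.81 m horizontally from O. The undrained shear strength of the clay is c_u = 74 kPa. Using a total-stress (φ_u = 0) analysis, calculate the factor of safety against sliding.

FS = 1.89

Taking moments about the centre O, the resisting moment is provided by the undrained shear strength acting along the arc:
Arc length L_a = R·θ = 16.0·(86.1°·π/180) = 16.0·1.5027 = 24.04 m
M_R = c_u·L_a·R = 74·24.04·16.0 = 28467.7 kN·m/m
M_D = W·d = 2209·6.81 = 15043.3 kN·m/m
FS = M_R / M_D = 28467.7 / 15043.3 = 1.892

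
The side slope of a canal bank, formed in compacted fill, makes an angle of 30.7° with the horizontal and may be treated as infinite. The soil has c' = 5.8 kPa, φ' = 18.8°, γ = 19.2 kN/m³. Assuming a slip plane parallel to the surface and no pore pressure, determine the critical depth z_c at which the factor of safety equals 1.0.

Setting FS = 1.00 in FS = [c' + γz cos²β tanφ'] / [γz sinβ cosβ] and solving for z:
z = c' / [γ cosβ (FS·sinβ − cosβ·tanφ')]
  = 5.8 / [19.2·cos30.7°·(1.00·sin30.7° − cos30.7°·tan18.8°)]
  = 5.8 / [19.2·0.8599·(1.00·0.5105 − 0.8599·0.3404)]
  = 5.8 / 3.5961 = 1.613 m

z_c = 1.61 m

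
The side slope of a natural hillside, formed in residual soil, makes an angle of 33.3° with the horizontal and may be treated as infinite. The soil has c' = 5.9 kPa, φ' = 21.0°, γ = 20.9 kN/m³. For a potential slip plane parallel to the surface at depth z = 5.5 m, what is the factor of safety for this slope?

For an infinite slope with a slip plane parallel to the surface (no pore pressure): FS = [c' + γz cos²β tanφ'] / [γz sinβ cosβ].
γz = 20.9·5.5 = 114.95 kN/m²
Numerator = 5.9 + 114.95·cos²33.3°·tan21.0° = 5.9 + 114.95·0.6986·0.3839 = 36.725 kPa
Denominator = 114.95·sin33.3°·cos33.3° = 114.95·0.5490·0.8358 = 52.748 kPa
FS = 36.725 / 52.748 = 0.696

FS = 0.70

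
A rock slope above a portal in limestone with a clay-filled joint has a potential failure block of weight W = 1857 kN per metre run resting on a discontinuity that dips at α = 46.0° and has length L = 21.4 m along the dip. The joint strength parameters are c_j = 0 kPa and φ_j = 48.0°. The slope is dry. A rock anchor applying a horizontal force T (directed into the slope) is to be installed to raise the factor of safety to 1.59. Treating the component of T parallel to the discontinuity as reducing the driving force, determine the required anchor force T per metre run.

T = 363 kN/m

Resolving forces along and normal to the sliding plane, with the horizontal anchor force T adding T·sinα to the effective normal force and T·cosα acting up the plane against the driving force:
FS = [c_jL + (W cosα + T sinα) tanφ_j] / [W sinα − T cosα]
Without the anchor: N' = 1290.0 kN/m, driving T_d = 1335.8 kN/m, resisting R = 0·21.4 + 1290.0·tan48.0° = 1432.7 kN/m, FS = 1.07.
Setting FS = 1.59 and solving for T:
1.59·(1335.8 − T cos46.0°) = 1432.7 + T sin46.0°·tan48.0°
T·(sin46.0°·tan48.0° + 1.59·cos46.0°) = 1.59·1335.8 − 1432.7
T·(0.7193·1.1106 + 1.59·0.6947) = 2123.9 − 1432.7 = 691.3
T·1.9034 = 691.3
T = 363.2 kN/m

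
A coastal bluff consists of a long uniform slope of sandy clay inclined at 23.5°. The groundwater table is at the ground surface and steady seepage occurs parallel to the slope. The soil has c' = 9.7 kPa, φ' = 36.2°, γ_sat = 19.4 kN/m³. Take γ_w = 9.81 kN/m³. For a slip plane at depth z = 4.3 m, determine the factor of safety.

With seepage parallel to the slope and the water table at the surface, the effective normal stress on the slip plane uses the buoyant unit weight γ' = γ_sat − γ_w while the driving shear stress uses γ_sat:
FS = [c' + γ' z cos²β tanφ'] / [γ_sat z sinβ cosβ]
γ' = 19.4 − 9.81 = 9.59 kN/m³
Numerator = 9.7 + 9.59·4.3·cos²23.5°·tan36.2° = 9.7 + 9.59·4.3·0.8410·0.7319 = 35.082 kPa
Denominator = 19.4·4.3·sin23.5°·cos23.5° = 19.4·4.3·0.3987·0.9171 = 30.505 kPa
FS = 35.082 / 30.505 = 1.150

FS = 1.15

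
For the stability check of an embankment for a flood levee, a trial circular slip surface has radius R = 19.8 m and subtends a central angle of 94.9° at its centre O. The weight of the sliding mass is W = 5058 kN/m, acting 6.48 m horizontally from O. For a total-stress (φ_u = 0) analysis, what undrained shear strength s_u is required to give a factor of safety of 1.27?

s_u = 64.1 kPa

FS = s_u·L_a·R / (W·d), so s_u = FS·W·d / (L_a·R).
Arc length L_a = R·θ = 19.8·(94.9°·π/180) = 19.8·1.6563 = 32.80 m
s_u = 1.27·5058·6.48 / (32.80·19.8) = 41625.3 / 649.34 = 64.10 kPa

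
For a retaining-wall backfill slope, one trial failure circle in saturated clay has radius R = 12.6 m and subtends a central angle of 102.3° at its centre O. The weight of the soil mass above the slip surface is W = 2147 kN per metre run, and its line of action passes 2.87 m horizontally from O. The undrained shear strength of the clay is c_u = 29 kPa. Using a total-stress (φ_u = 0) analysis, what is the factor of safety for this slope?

Taking moments about the centre O, the resisting moment is provided by the undrained shear strength acting along the arc:
Arc length L_a = R·θ = 12.6·(102.3°·π/180) = 12.6·1.7855 = 22.50 m
M_R = c_u·L_a·R = 29·22.50·12.6 = 8220.4 kN·m/m
M_D = W·d = 2147·2.87 = 6161.9 kN·m/m
FS = M_R / M_D = 8220.4 / 6161.9 = 1.334

FS = 1.33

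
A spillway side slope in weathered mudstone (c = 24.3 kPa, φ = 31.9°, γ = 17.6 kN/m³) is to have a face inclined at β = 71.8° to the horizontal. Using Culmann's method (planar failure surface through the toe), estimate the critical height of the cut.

H_c = 19.13 m

Culmann's analysis gives the critical failure plane at α_cr = (β + φ)/2 = (71.8 + 31.9)/2 = 51.8°, and the critical height
H_c = (4c/γ) · sinβ cosφ / [1 − cos(β − φ)]
    = (4·24.3/17.6) · sin71.8°·cos31.9° / [1 − cos(39.9°)]
    = 5.523 · 0.9500·0.8490 / [1 − 0.7672]
    = 5.523 · 0.8065 / 0.2328
    = 19.13 m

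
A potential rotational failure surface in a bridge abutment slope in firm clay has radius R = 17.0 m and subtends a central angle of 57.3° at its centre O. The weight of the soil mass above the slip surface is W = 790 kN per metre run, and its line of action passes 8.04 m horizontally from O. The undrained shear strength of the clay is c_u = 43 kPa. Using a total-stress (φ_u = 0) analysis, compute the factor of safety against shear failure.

Taking moments about the centre O, the resisting moment is provided by the undrained shear strength acting along the arc:
Arc length L_a = R·θ = 17.0·(57.3°·π/180) = 17.0·1.0001 = 17.00 m
M_R = c_u·L_a·R = 43·17.00·17.0 = 12427.9 kN·m/m
M_D = W·d = 790·8.04 = 6351.6 kN·m/m
FS = M_R / M_D = 12427.9 / 6351.6 = 1.957

FS = 1.96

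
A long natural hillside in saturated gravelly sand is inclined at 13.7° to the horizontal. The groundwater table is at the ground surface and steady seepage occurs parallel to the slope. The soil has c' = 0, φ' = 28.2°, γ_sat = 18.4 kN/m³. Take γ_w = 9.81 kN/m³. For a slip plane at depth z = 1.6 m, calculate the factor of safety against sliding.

FS = 1.03

With seepage parallel to the slope and the water table at the surface, the effective normal stress on the slip plane uses the buoyant unit weight γ' = γ_sat − γ_w while the driving shear stress uses γ_sat:
FS = [c' + γ' z cos²β tanφ'] / [γ_sat z sinβ cosβ]
(For c' = 0 this reduces to FS = (γ'/γ_sat)·tanφ'/tanβ.)
γ' = 18.4 − 9.81 = 8.59 kN/m³
Numerator = 0.0 + 8.59·1.6·cos²13.7°·tan28.2° = 0.0 + 8.59·1.6·0.9439·0.5362 = 6.956 kPa
Denominator = 18.4·1.6·sin13.7°·cos13.7° = 18.4·1.6·0.2368·0.9715 = 6.774 kPa
FS = 6.956 / 6.774 = 1.027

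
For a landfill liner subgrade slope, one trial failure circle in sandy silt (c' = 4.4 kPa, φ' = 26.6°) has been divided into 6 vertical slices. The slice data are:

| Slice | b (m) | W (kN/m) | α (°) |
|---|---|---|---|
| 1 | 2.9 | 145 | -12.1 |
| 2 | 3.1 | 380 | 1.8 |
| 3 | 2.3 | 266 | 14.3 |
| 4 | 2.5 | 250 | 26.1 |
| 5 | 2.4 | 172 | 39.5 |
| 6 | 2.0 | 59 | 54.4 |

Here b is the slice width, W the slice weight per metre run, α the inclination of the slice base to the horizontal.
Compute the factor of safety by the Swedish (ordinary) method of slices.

Ordinary method of slices: FS = Σ[c'·Δl_i + (W_i cosα_i)·tanφ'] / Σ W_i sinα_i, with Δl_i = b_i / cosα_i.
Slice 1: Δl = 2.9/cos(-12.1°) = 2.966 m; N'_1 = 145·cos(-12.1°) = 141.8; c'Δl = 13.05; W sinα = -30.4
Slice 2: Δl = 3.1/cos1.8° = 3.102 m; N'_2 = 380·cos1.8° = 379.8; c'Δl = 13.65; W sinα = 11.9
Slice 3: Δl = 2.3/cos14.3° = 2.374 m; N'_3 = 266·cos14.3° = 257.8; c'Δl = 10.44; W sinα = 65.7
Slice 4: Δl = 2.5/cos26.1° = 2.784 m; N'_4 = 250·cos26.1° = 224.5; c'Δl = 12.25; W sinα = 110.0
Slice 5: Δl = 2.4/cos39.5° = 3.110 m; N'_5 = 172·cos39.5° = 132.7; c'Δl = 13.69; W sinα = 109.4
Slice 6: Δl = 2.0/cos54.4° = 3.436 m; N'_6 = 59·cos54.4° = 34.3; c'Δl = 15.12; W sinα = 48.0
Σc'Δl = 78.2 kN/m; ΣN' = 1170.9 kN/m; ΣW sinα = 314.6 kN/m
Resisting = 78.2 + 1170.9·tan26.6° = 78.2 + 586.4 = 664.5 kN/m
FS = 664.5 / 314.6 = 2.112

FS = 2.11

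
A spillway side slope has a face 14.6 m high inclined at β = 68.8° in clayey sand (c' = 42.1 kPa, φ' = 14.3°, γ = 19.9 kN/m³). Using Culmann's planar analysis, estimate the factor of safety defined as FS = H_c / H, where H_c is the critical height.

H_c = (4c'/γ) · sinβ cosφ' / [1 − cos(β − φ')]
    = (4·42.1/19.9) · sin68.8°·cos14.3° / [1 − cos54.5°]
    = 8.462 · 0.9034 / 0.4193 = 18.23 m
FS = H_c / H = 18.23 / 14.6 = 1.249

FS = 1.25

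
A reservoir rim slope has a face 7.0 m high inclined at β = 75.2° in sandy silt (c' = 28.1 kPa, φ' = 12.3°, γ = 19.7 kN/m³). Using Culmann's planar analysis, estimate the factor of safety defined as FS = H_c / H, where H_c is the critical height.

H_c = (4c'/γ) · sinβ cosφ' / [1 − cos(β − φ')]
    = (4·28.1/19.7) · sin75.2°·cos12.3° / [1 − cos62.9°]
    = 5.706 · 0.9446 / 0.5445 = 9.90 m
FS = H_c / H = 9.90 / 7.0 = 1.414

FS = 1.41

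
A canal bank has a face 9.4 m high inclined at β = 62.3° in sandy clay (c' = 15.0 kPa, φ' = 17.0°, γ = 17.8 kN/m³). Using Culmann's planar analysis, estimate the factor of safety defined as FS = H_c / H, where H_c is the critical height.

FS = 1.02

H_c = (4c'/γ) · sinβ cosφ' / [1 − cos(β − φ')]
    = (4·15.0/17.8) · sin62.3°·cos17.0° / [1 − cos45.3°]
    = 3.371 · 0.8467 / 0.2966 = 9.62 m
FS = H_c / H = 9.62 / 9.4 = 1.024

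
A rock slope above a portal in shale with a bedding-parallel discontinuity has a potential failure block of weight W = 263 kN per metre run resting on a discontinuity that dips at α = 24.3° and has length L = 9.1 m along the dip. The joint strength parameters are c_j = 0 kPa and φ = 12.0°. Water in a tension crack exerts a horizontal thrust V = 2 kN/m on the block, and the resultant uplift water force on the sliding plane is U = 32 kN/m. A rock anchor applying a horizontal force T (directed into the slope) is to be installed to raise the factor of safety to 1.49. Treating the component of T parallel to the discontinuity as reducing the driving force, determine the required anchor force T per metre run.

T = 83 kN/m

Resolving forces along and normal to the sliding plane, with the horizontal anchor force T adding T·sinα to the effective normal force and T·cosα acting up the plane against the driving force:
FS = [c_jL + (W cosα − U − V sinα + T sinα) tanφ] / [W sinα + V cosα − T cosα]
Without the anchor: N' = 206.9 kN/m, driving T_d = 110.1 kN/m, resisting R = 0·9.1 + 206.9·tan12.0° = 44.0 kN/m, FS = 0.40.
Setting FS = 1.49 and solving for T:
1.49·(110.1 − T cos24.3°) = 44.0 + T sin24.3°·tan12.0°
T·(sin24.3°·tan12.0° + 1.49·cos24.3°) = 1.49·110.1 − 44.0
T·(0.4115·0.2126 + 1.49·0.9114) = 164.0 − 44.0 = 120.0
T·1.4455 = 120.0
T = 83.0 kN/m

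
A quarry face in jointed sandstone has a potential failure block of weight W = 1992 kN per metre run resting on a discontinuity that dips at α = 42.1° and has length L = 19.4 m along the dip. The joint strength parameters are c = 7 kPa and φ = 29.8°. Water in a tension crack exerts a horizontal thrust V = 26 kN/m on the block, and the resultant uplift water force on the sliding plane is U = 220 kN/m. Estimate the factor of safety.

FS = 0.62

Resolving the block weight along and normal to the plane and applying the Mohr–Coulomb strength on the joint:
N' = W cosα − U − V sinα = 1992·cos42.1° − 220 − 26·sin42.1° = 1240.6 kN/m
Driving force T = W sinα + V cosα = 1992·sin42.1° + 26·cos42.1° = 1354.8 kN/m
Resisting force R = c·L + N'·tanφ = 7·19.4 + 1240.6·tan29.8° = 135.8 + 710.5 = 846.3 kN/m
FS = R / T = 846.3 / 1354.8 = 0.625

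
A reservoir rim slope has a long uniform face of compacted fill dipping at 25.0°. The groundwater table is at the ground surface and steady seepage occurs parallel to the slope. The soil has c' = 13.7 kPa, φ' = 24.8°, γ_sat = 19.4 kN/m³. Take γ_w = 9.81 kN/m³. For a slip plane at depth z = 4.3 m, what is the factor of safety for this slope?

FS = 0.92

With seepage parallel to the slope and the water table at the surface, the effective normal stress on the slip plane uses the buoyant unit weight γ' = γ_sat − γ_w while the driving shear stress uses γ_sat:
FS = [c' + γ' z cos²β tanφ'] / [γ_sat z sinβ cosβ]
γ' = 19.4 − 9.81 = 9.59 kN/m³
Numerator = 13.7 + 9.59·4.3·cos²25.0°·tan24.8° = 13.7 + 9.59·4.3·0.8214·0.4621 = 29.351 kPa
Denominator = 19.4·4.3·sin25.0°·cos25.0° = 19.4·4.3·0.4226·0.9063 = 31.952 kPa
FS = 29.351 / 31.952 = 0.919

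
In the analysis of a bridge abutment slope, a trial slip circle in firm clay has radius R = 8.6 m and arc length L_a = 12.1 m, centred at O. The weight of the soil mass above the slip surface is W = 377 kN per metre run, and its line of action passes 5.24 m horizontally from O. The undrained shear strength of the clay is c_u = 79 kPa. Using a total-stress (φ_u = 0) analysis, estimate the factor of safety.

FS = 4.16

Taking moments about the centre O, the resisting moment is provided by the undrained shear strength acting along the arc:
M_R = c_u·L_a·R = 79·12.10·8.6 = 8220.7 kN·m/m
M_D = W·d = 377·5.24 = 1975.5 kN·m/m
FS = M_R / M_D = 8220.7 / 1975.5 = 4.161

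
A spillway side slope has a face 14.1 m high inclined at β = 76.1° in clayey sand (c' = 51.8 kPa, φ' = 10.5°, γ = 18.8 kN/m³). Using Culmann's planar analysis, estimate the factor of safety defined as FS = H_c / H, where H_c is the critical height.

H_c = (4c'/γ) · sinβ cosφ' / [1 − cos(β − φ')]
    = (4·51.8/18.8) · sin76.1°·cos10.5° / [1 − cos65.6°]
    = 11.021 · 0.9545 / 0.5869 = 17.92 m
FS = H_c / H = 17.92 / 14.1 = 1.271

FS = 1.27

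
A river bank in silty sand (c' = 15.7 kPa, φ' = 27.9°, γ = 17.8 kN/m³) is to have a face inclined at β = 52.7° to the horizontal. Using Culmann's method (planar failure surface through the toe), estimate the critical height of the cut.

H_c = 26.89 m

Culmann's analysis gives the critical failure plane at α_cr = (β + φ')/2 = (52.7 + 27.9)/2 = 40.3°, and the critical height
H_c = (4c'/γ) · sinβ cosφ' / [1 − cos(β − φ')]
    = (4·15.7/17.8) · sin52.7°·cos27.9° / [1 − cos(24.8°)]
    = 3.528 · 0.7955·0.8838 / [1 − 0.9078]
    = 3.528 · 0.7030 / 0.0922
    = 26.89 m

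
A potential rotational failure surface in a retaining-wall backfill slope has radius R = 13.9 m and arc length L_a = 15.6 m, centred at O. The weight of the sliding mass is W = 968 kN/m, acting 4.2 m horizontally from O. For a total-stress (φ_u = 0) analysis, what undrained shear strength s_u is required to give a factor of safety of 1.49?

FS = s_u·L_a·R / (W·d), so s_u = FS·W·d / (L_a·R).
s_u = 1.49·968·4.2 / (15.60·13.9) = 6057.7 / 216.84 = 27.94 kPa

s_u = 27.9 kPa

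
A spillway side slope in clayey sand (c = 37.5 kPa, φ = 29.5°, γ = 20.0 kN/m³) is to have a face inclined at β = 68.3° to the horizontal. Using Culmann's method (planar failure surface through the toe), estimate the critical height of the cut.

Culmann's analysis gives the critical failure plane at α_cr = (β + φ)/2 = (68.3 + 29.5)/2 = 48.9°, and the critical height
H_c = (4c/γ) · sinβ cosφ / [1 − cos(β − φ)]
    = (4·37.5/20.0) · sin68.3°·cos29.5° / [1 − cos(38.8°)]
    = 7.500 · 0.9291·0.8704 / [1 − 0.7793]
    = 7.500 · 0.8087 / 0.2207
    = 27.49 m

H_c = 27.49 m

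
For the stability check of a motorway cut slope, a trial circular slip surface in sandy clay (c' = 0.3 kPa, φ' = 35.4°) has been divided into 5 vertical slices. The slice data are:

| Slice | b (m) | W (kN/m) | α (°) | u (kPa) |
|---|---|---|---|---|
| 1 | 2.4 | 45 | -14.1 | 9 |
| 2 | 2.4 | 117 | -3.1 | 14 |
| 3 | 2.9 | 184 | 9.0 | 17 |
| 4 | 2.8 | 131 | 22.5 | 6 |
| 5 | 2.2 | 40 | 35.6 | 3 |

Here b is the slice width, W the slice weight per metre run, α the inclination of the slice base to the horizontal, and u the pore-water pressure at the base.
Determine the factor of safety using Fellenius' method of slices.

Ordinary method of slices: FS = Σ[c'·Δl_i + (W_i cosα_i − u_i·Δl_i)·tanφ'] / Σ W_i sinα_i, with Δl_i = b_i / cosα_i.
Slice 1: Δl = 2.4/cos(-14.1°) = 2.475 m; N'_1 = 45·cos(-14.1°) − 9·2.475 = 21.4; c'Δl = 0.74; W sinα = -11.0
Slice 2: Δl = 2.4/cos(-3.1°) = 2.404 m; N'_2 = 117·cos(-3.1°) − 14·2.404 = 83.2; c'Δl = 0.72; W sinα = -6.3
Slice 3: Δl = 2.9/cos9.0° = 2.936 m; N'_3 = 184·cos9.0° − 17·2.936 = 131.8; c'Δl = 0.88; W sinα = 28.8
Slice 4: Δl = 2.8/cos22.5° = 3.031 m; N'_4 = 131·cos22.5° − 6·3.031 = 102.8; c'Δl = 0.91; W sinα = 50.1
Slice 5: Δl = 2.2/cos35.6° = 2.706 m; N'_5 = 40·cos35.6° − 3·2.706 = 24.4; c'Δl = 0.81; W sinα = 23.3
Σc'Δl = 4.1 kN/m; ΣN' = 363.6 kN/m; ΣW sinα = 84.9 kN/m
Resisting = 4.1 + 363.6·tan35.4° = 4.1 + 258.4 = 262.5 kN/m
FS = 262.5 / 84.9 = 3.091

FS = 3.09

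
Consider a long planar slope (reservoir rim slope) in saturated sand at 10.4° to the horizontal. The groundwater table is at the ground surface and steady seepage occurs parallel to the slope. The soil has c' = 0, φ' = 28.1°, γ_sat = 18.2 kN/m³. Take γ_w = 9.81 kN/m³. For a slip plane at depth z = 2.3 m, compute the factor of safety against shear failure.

FS = 1.34

With seepage parallel to the slope and the water table at the surface, the effective normal stress on the slip plane uses the buoyant unit weight γ' = γ_sat − γ_w while the driving shear stress uses γ_sat:
FS = [c' + γ' z cos²β tanφ'] / [γ_sat z sinβ cosβ]
(For c' = 0 this reduces to FS = (γ'/γ_sat)·tanφ'/tanβ.)
γ' = 18.2 − 9.81 = 8.39 kN/m³
Numerator = 0.0 + 8.39·2.3·cos²10.4°·tan28.1° = 0.0 + 8.39·2.3·0.9674·0.5340 = 9.968 kPa
Denominator = 18.2·2.3·sin10.4°·cos10.4° = 18.2·2.3·0.1805·0.9836 = 7.432 kPa
FS = 9.968 / 7.432 = 1.341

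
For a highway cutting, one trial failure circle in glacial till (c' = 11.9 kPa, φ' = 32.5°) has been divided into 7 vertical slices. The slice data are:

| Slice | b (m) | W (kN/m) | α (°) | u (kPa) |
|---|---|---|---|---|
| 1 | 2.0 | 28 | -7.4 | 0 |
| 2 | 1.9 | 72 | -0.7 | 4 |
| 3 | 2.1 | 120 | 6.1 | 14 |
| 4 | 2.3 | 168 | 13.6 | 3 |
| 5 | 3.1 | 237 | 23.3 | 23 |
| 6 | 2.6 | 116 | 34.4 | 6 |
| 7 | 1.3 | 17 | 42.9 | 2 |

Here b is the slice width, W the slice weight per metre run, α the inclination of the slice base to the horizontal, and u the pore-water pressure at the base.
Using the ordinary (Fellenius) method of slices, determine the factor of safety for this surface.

Ordinary method of slices: FS = Σ[c'·Δl_i + (W_i cosα_i − u_i·Δl_i)·tanφ'] / Σ W_i sinα_i, with Δl_i = b_i / cosα_i.
Slice 1: Δl = 2.0/cos(-7.4°) = 2.017 m; N'_1 = 28·cos(-7.4°) − 0·2.017 = 27.8; c'Δl = 24.00; W sinα = -3.6
Slice 2: Δl = 1.9/cos(-0.7°) = 1.900 m; N'_2 = 72·cos(-0.7°) − 4·1.900 = 64.4; c'Δl = 22.61; W sinα = -0.9
Slice 3: Δl = 2.1/cos6.1° = 2.112 m; N'_3 = 120·cos6.1° − 14·2.112 = 89.8; c'Δl = 25.13; W sinα = 12.8
Slice 4: Δl = 2.3/cos13.6° = 2.366 m; N'_4 = 168·cos13.6° − 3·2.366 = 156.2; c'Δl = 28.16; W sinα = 39.5
Slice 5: Δl = 3.1/cos23.3° = 3.375 m; N'_5 = 237·cos23.3° − 23·3.375 = 140.0; c'Δl = 40.17; W sinα = 93.7
Slice 6: Δl = 2.6/cos34.4° = 3.151 m; N'_6 = 116·cos34.4° − 6·3.151 = 76.8; c'Δl = 37.50; W sinα = 65.5
Slice 7: Δl = 1.3/cos42.9° = 1.775 m; N'_7 = 17·cos42.9° − 2·1.775 = 8.9; c'Δl = 21.12; W sinα = 11.6
Σc'Δl = 198.7 kN/m; ΣN' = 563.9 kN/m; ΣW sinα = 218.6 kN/m
Resisting = 198.7 + 563.9·tan32.5° = 198.7 + 359.2 = 557.9 kN/m
FS = 557.9 / 218.6 = 2.552

FS = 2.55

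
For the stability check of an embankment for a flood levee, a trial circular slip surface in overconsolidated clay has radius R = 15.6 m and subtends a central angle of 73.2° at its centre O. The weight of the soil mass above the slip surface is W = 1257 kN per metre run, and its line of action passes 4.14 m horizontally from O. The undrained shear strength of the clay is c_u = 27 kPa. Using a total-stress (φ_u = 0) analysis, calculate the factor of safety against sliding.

Taking moments about the centre O, the resisting moment is provided by the undrained shear strength acting along the arc:
Arc length L_a = R·θ = 15.6·(73.2°·π/180) = 15.6·1.2776 = 19.93 m
M_R = c_u·L_a·R = 27·19.93·15.6 = 8394.6 kN·m/m
M_D = W·d = 1257·4.14 = 5204.0 kN·m/m
FS = M_R / M_D = 8394.6 / 5204.0 = 1.613

FS = 1.61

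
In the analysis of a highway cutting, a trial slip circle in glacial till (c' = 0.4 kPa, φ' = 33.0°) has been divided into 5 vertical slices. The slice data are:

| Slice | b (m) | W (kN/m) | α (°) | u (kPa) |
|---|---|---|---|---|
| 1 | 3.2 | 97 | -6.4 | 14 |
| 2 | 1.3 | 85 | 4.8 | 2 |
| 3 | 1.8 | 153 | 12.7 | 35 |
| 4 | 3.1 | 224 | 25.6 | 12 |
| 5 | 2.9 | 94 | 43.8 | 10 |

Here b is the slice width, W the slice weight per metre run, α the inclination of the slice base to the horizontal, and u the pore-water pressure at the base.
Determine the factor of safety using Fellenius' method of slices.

Ordinary method of slices: FS = Σ[c'·Δl_i + (W_i cosα_i − u_i·Δl_i)·tanφ'] / Σ W_i sinα_i, with Δl_i = b_i / cosα_i.
Slice 1: Δl = 3.2/cos(-6.4°) = 3.220 m; N'_1 = 97·cos(-6.4°) − 14·3.220 = 51.3; c'Δl = 1.29; W sinα = -10.8
Slice 2: Δl = 1.3/cos4.8° = 1.305 m; N'_2 = 85·cos4.8° − 2·1.305 = 82.1; c'Δl = 0.52; W sinα = 7.1
Slice 3: Δl = 1.8/cos12.7° = 1.845 m; N'_3 = 153·cos12.7° − 35·1.845 = 84.7; c'Δl = 0.74; W sinα = 33.6
Slice 4: Δl = 3.1/cos25.6° = 3.437 m; N'_4 = 224·cos25.6° − 12·3.437 = 160.8; c'Δl = 1.37; W sinα = 96.8
Slice 5: Δl = 2.9/cos43.8° = 4.018 m; N'_5 = 94·cos43.8° − 10·4.018 = 27.7; c'Δl = 1.61; W sinα = 65.1
Σc'Δl = 5.5 kN/m; ΣN' = 406.5 kN/m; ΣW sinα = 191.8 kN/m
Resisting = 5.5 + 406.5·tan33.0° = 5.5 + 264.0 = 269.5 kN/m
FS = 269.5 / 191.8 = 1.405

FS = 1.41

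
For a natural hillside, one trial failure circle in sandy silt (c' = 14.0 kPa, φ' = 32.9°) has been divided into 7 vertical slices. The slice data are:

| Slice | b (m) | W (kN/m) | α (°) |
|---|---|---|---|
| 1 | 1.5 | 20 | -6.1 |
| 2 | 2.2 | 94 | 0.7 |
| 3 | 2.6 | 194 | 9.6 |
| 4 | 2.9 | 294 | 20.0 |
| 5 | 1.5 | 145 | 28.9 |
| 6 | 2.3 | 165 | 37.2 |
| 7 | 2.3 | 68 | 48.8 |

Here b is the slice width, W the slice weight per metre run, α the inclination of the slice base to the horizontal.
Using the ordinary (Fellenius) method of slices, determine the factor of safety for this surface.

Ordinary method of slices: FS = Σ[c'·Δl_i + (W_i cosα_i)·tanφ'] / Σ W_i sinα_i, with Δl_i = b_i / cosα_i.
Slice 1: Δl = 1.5/cos(-6.1°) = 1.509 m; N'_1 = 20·cos(-6.1°) = 19.9; c'Δl = 21.12; W sinα = -2.1
Slice 2: Δl = 2.2/cos0.7° = 2.200 m; N'_2 = 94·cos0.7° = 94.0; c'Δl = 30.80; W sinα = 1.1
Slice 3: Δl = 2.6/cos9.6° = 2.637 m; N'_3 = 194·cos9.6° = 191.3; c'Δl = 36.92; W sinα = 32.4
Slice 4: Δl = 2.9/cos20.0° = 3.086 m; N'_4 = 294·cos20.0° = 276.3; c'Δl = 43.21; W sinα = 100.6
Slice 5: Δl = 1.5/cos28.9° = 1.713 m; N'_5 = 145·cos28.9° = 126.9; c'Δl = 23.99; W sinα = 70.1
Slice 6: Δl = 2.3/cos37.2° = 2.888 m; N'_6 = 165·cos37.2° = 131.4; c'Δl = 40.43; W sinα = 99.8
Slice 7: Δl = 2.3/cos48.8° = 3.492 m; N'_7 = 68·cos48.8° = 44.8; c'Δl = 48.88; W sinα = 51.2
Σc'Δl = 245.3 kN/m; ΣN' = 884.6 kN/m; ΣW sinα = 352.9 kN/m
Resisting = 245.3 + 884.6·tan32.9° = 245.3 + 572.3 = 817.6 kN/m
FS = 817.6 / 352.9 = 2.317

FS = 2.32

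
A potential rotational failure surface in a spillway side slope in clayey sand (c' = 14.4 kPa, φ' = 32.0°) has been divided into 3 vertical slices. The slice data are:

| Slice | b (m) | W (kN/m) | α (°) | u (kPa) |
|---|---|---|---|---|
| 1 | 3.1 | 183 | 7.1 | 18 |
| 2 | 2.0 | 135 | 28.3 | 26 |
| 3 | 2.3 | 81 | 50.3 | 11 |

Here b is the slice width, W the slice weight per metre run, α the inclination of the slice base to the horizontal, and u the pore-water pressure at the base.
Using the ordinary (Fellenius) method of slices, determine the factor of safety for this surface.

FS = 1.70

Ordinary method of slices: FS = Σ[c'·Δl_i + (W_i cosα_i − u_i·Δl_i)·tanφ'] / Σ W_i sinα_i, with Δl_i = b_i / cosα_i.
Slice 1: Δl = 3.1/cos7.1° = 3.124 m; N'_1 = 183·cos7.1° − 18·3.124 = 125.4; c'Δl = 44.98; W sinα = 22.6
Slice 2: Δl = 2.0/cos28.3° = 2.271 m; N'_2 = 135·cos28.3° − 26·2.271 = 59.8; c'Δl = 32.71; W sinα = 64.0
Slice 3: Δl = 2.3/cos50.3° = 3.601 m; N'_3 = 81·cos50.3° − 11·3.601 = 12.1; c'Δl = 51.85; W sinα = 62.3
Σc'Δl = 129.5 kN/m; ΣN' = 197.3 kN/m; ΣW sinα = 148.9 kN/m
Resisting = 129.5 + 197.3·tan32.0° = 129.5 + 123.3 = 252.8 kN/m
FS = 252.8 / 148.9 = 1.698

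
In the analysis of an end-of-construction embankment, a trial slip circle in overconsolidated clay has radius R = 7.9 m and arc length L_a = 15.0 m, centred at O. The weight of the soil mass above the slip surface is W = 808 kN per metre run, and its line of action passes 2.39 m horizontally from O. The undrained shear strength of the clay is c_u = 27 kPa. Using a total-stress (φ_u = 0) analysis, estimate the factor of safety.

FS = 1.66

Taking moments about the centre O, the resisting moment is provided by the undrained shear strength acting along the arc:
M_R = c_u·L_a·R = 27·15.00·7.9 = 3199.5 kN·m/m
M_D = W·d = 808·2.39 = 1931.1 kN·m/m
FS = M_R / M_D = 3199.5 / 1931.1 = 1.657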